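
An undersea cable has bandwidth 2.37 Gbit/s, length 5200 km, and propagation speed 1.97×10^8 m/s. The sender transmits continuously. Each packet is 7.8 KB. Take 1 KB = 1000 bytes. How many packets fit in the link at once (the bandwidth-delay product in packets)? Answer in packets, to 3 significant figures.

Propagation delay = 5200000 / 197000000 = 0.0263959 s.
BDP = R × t_prop = 2370000000 × 0.0263959 = 62558400 bits.
In packets of 62400 bits: 1000 packets.

1000 packets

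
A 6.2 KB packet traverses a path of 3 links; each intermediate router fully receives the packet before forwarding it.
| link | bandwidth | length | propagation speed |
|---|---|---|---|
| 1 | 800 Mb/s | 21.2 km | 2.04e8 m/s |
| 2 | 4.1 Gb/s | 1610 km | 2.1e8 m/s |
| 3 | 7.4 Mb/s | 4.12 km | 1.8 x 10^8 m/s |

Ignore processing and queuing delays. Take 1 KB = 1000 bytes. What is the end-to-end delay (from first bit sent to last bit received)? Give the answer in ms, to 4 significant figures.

14.57 ms

L = 49600 bits.
Transmission delays (L/R per hop): 0.062, 0.0120976, 6.7027 ms; sum = 6.7768 ms.
Propagation delays (d/s per hop): 0.103922, 7.66667, 0.0228889 ms; sum = 7.79348 ms.
End-to-end = 14.57 ms.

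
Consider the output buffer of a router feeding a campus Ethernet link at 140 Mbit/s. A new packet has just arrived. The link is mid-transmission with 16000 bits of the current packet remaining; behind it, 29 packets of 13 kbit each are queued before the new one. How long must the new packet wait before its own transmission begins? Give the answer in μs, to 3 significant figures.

Each queued packet: L/R = 13000/140000000 = 92.8571 μs.
29 queued → 2692.86 μs.
Plus remaining 16000 bits of current packet: 114.286 μs.
Queuing delay = 2810 μs.

2810 μs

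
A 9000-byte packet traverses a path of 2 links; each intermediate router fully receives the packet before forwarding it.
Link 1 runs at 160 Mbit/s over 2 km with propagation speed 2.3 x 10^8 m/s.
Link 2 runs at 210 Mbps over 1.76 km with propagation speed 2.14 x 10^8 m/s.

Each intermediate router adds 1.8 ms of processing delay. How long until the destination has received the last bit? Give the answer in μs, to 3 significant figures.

L = 9000 × 8 = 72000 bits.
Transmission delays (L/R per hop): 450, 342.857 μs; sum = 792.857 μs.
Propagation delays (d/s per hop): 8.69565, 8.2243 μs; sum = 16.92 μs.
Processing at 1 router(s): 1 × 1.8 ms = 1800 μs.
End-to-end = 2610 μs.

2610 μs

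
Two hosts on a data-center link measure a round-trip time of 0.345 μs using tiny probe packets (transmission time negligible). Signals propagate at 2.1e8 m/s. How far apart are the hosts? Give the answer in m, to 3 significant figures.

One-way propagation = RTT/2 = 0.1725 μs.
d = s × t = 210000000 × 1.725e-07 = 36.2 m.

36.2 m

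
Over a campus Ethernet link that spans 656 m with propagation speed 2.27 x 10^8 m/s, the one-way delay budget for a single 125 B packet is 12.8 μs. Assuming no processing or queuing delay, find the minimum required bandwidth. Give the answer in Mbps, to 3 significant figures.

L = 1000 bits.
Propagation delay = 656 / 227000000 = 2.88987 μs.
Transmission budget = 12.8 − 2.88987 = 9.91013 μs.
R ≥ L / t_tx = 1000 bits / 9.91013e-06 s = 101 Mbps.

101 Mbps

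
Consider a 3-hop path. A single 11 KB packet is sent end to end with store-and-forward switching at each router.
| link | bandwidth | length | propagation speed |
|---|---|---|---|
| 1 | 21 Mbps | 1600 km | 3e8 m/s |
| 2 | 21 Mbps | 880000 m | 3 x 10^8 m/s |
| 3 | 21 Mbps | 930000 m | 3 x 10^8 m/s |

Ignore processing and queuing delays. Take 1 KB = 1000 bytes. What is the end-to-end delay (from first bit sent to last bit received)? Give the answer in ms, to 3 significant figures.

23.9 ms

L = 88000 bits.
Transmission delay per hop = L/R = 88000/21000000 = 4.19048 ms; 3 hops → 12.5714 ms.
Propagation delays (d/s per hop): 5.33333, 2.93333, 3.1 ms; sum = 11.3667 ms.
End-to-end = 23.9 ms.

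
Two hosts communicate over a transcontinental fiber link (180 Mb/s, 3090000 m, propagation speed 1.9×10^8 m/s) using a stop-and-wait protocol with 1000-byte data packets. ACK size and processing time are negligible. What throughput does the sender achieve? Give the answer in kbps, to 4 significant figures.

t_tx = L/R = 8000/180000000 = 4.44444e-05 s.
t_prop = 3090000/190000000 = 0.0162632 s; RTT = 0.0325263 s.
Cycle = t_tx + RTT = 0.0325708 s.
Throughput = L / cycle = 8000 / 0.0325708 = 245.6 kbps.

245.6 kbps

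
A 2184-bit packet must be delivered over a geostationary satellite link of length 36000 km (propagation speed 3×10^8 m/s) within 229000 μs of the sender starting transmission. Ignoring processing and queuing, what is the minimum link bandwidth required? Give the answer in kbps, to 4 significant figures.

Propagation delay = 36000000 / 300000000 = 120000 μs.
Transmission budget = 229000 − 120000 = 109000 μs.
R ≥ L / t_tx = 2184 bits / 0.109 s = 20.04 kbps.

20.04 kbps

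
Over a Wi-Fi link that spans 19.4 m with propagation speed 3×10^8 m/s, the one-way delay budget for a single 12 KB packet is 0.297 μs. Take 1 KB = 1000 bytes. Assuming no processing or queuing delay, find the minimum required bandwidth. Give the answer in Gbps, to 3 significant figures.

413 Gbps

L = 96000 bits.
Propagation delay = 19.4 / 300000000 = 0.0646667 μs.
Transmission budget = 0.297 − 0.0646667 = 0.232333 μs.
R ≥ L / t_tx = 96000 bits / 2.32333e-07 s = 413 Gbps.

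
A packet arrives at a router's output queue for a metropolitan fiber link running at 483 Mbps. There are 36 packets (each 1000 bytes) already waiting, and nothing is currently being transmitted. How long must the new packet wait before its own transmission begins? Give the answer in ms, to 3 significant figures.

Each queued packet: L/R = 8000/483000000 = 0.0165631 ms.
36 queued → 0.596273 ms.
Queuing delay = 0.596 ms.

0.596 ms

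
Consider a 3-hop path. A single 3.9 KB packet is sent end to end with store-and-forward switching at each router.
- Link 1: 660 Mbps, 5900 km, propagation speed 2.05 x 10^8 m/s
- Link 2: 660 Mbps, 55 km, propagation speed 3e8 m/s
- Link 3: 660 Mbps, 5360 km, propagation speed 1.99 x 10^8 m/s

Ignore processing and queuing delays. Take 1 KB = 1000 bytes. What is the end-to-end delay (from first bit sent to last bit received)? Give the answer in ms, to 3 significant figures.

L = 31200 bits.
Transmission delay per hop = L/R = 31200/660000000 = 0.0472727 ms; 3 hops → 0.141818 ms.
Propagation delays (d/s per hop): 28.7805, 0.183333, 26.9347 ms; sum = 55.8985 ms.
End-to-end = 56.0 ms.

56.0 ms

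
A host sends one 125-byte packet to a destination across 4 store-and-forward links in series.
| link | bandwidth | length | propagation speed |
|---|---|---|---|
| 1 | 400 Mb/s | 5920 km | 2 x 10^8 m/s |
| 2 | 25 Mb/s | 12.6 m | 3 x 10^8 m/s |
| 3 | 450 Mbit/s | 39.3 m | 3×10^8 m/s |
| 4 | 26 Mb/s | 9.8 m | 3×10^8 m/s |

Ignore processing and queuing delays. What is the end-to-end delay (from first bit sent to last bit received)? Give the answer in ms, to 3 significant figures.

L = 125 × 8 = 1000 bits.
Transmission delays (L/R per hop): 0.0025, 0.04, 0.00222222, 0.0384615 ms; sum = 0.0831838 ms.
Propagation delays (d/s per hop): 29.6, 4.2e-05, 0.000131, 3.26667e-05 ms; sum = 29.6002 ms.
End-to-end = 29.7 ms.

29.7 ms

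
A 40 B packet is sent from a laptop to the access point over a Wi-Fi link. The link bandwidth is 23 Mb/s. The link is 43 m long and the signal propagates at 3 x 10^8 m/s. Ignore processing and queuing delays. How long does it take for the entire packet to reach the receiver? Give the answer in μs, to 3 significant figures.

14.1 μs

L = 40 × 8 = 320 bits.
Transmission delay = L/R = 320 / 23000000 = 13.913 μs.
Propagation delay = d/s = 43 m / 300000000 m/s = 0.143333 μs.
Total = 14.1 μs.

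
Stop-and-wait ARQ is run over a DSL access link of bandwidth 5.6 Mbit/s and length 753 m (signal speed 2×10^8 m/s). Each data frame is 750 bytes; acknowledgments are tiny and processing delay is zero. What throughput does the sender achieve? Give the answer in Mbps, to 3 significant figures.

5.56 Mbps

t_tx = L/R = 6000/5600000 = 0.00107143 s.
t_prop = 753/200000000 = 3.765e-06 s; RTT = 7.53e-06 s.
Cycle = t_tx + RTT = 0.00107896 s.
Throughput = L / cycle = 6000 / 0.00107896 = 5.56 Mbps.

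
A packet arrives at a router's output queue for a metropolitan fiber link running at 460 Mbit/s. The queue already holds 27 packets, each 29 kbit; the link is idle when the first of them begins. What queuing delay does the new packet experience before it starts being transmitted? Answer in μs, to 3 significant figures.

1700 μs

Each queued packet: L/R = 29000/460000000 = 63.0435 μs.
27 queued → 1702.17 μs.
Queuing delay = 1700 μs.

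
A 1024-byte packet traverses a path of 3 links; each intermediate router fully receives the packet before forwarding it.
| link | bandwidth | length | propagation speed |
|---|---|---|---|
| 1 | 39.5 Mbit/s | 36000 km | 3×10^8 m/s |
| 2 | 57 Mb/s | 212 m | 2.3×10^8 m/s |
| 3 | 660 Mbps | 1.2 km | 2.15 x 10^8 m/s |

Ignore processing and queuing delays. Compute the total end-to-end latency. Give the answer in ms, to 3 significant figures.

L = 1024 × 8 = 8192 bits.
Transmission delays (L/R per hop): 0.207392, 0.143719, 0.0124121 ms; sum = 0.363524 ms.
Propagation delays (d/s per hop): 120, 0.000921739, 0.0055814 ms; sum = 120.007 ms.
End-to-end = 120 ms.

120 ms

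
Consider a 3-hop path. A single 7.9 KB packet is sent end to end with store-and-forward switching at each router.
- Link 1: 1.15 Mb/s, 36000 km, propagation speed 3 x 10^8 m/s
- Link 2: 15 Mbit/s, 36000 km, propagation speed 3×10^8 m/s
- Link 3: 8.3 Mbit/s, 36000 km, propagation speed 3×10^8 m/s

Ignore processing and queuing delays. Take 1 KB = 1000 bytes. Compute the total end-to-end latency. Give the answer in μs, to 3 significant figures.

427000 μs

L = 63200 bits.
Transmission delays (L/R per hop): 54956.5, 4213.33, 7614.46 μs; sum = 66784.3 μs.
Propagation delays (d/s per hop): 120000, 120000, 120000 μs; sum = 360000 μs.
End-to-end = 427000 μs.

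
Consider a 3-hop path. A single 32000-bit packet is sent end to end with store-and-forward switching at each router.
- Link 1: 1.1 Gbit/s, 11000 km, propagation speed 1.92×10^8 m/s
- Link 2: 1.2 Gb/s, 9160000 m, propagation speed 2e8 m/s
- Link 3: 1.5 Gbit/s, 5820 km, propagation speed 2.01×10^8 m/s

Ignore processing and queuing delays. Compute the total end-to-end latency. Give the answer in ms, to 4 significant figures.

Transmission delays (L/R per hop): 0.0290909, 0.0266667, 0.0213333 ms; sum = 0.0770909 ms.
Propagation delays (d/s per hop): 57.2917, 45.8, 28.9552 ms; sum = 132.047 ms.
End-to-end = 132.1 ms.

132.1 ms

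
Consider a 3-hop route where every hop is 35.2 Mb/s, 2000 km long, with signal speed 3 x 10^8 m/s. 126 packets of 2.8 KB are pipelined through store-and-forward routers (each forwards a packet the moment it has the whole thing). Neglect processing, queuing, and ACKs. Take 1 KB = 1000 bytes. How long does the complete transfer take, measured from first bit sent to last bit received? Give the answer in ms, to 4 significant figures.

101.5 ms

Per-hop transmission t_tx = L/R = 22400/35200000 = 0.636364 ms.
Per-hop propagation t_prop = 2000000/300000000 = 6.66667 ms.
Pipeline fill: first packet needs 3·t_tx to clear all hops; remaining 125 packets each add one t_tx.
Total = (3+126-1)·t_tx + 3·t_prop = 128·0.636364 + 3·6.66667 = 101.5 ms.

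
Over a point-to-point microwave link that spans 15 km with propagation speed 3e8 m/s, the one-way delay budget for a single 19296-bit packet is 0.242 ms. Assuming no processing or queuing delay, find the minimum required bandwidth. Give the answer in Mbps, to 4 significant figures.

100.5 Mbps

Propagation delay = 15000 / 300000000 = 0.05 ms.
Transmission budget = 0.242 − 0.05 = 0.192 ms.
R ≥ L / t_tx = 19296 bits / 0.000192 s = 100.5 Mbps.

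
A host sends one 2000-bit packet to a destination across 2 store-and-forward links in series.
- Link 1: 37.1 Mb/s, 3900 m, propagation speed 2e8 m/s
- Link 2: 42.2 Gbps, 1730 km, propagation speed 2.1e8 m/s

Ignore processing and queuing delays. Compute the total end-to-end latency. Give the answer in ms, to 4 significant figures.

Transmission delays (L/R per hop): 0.0539084, 4.73934e-05 ms; sum = 0.0539557 ms.
Propagation delays (d/s per hop): 0.0195, 8.2381 ms; sum = 8.2576 ms.
End-to-end = 8.312 ms.

8.312 ms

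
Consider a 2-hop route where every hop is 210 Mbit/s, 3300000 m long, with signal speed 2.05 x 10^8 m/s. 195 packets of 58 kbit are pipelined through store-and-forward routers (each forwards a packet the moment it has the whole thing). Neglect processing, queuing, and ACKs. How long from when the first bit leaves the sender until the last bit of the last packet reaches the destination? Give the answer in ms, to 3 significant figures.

Per-hop transmission t_tx = L/R = 58000/210000000 = 0.27619 ms.
Per-hop propagation t_prop = 3300000/2.05e+08 = 16.0976 ms.
Pipeline fill: first packet needs 2·t_tx to clear all hops; remaining 194 packets each add one t_tx.
Total = (2+195-1)·t_tx + 2·t_prop = 196·0.27619 + 2·16.0976 = 86.3 ms.

86.3 ms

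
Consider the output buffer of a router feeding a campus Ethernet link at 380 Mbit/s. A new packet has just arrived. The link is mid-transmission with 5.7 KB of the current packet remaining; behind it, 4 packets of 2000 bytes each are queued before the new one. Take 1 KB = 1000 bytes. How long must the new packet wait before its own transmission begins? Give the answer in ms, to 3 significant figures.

Each queued packet: L/R = 16000/380000000 = 0.0421053 ms.
4 queued → 0.168421 ms.
Plus remaining 45600 bits of current packet: 0.12 ms.
Queuing delay = 0.288 ms.

0.288 ms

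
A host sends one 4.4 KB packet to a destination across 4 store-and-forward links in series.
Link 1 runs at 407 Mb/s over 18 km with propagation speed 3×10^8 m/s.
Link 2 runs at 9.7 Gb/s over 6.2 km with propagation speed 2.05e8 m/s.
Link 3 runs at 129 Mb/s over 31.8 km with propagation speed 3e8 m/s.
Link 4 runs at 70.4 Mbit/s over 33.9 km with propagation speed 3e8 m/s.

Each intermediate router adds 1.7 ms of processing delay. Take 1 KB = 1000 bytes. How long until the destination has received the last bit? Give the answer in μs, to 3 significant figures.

6270 μs

L = 35200 bits.
Transmission delays (L/R per hop): 86.4865, 3.62887, 272.868, 500 μs; sum = 862.984 μs.
Propagation delays (d/s per hop): 60, 30.2439, 106, 113 μs; sum = 309.244 μs.
Processing at 3 router(s): 3 × 1.7 ms = 5100 μs.
End-to-end = 6270 μs.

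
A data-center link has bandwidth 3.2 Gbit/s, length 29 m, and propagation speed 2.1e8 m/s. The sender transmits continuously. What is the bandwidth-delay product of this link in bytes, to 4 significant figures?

Propagation delay = 29 / 210000000 = 1.38095e-07 s.
BDP = R × t_prop = 3200000000 × 1.38095e-07 = 441.905 bits.
In bytes: 441.905/8 = 55.24 bytes.

55.24 bytes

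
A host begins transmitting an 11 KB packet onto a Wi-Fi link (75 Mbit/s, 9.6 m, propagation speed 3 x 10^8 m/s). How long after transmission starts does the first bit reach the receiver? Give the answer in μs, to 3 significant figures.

0.0320 μs

First bit experiences only propagation delay: d/s = 9.6/300000000 = 0.0320 μs.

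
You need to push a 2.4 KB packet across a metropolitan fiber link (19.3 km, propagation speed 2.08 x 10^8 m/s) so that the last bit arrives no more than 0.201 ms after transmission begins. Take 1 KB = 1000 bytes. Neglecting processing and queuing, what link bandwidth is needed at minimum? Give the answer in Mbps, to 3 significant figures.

177 Mbps

L = 19200 bits.
Propagation delay = 19300 / 208000000 = 0.0927885 ms.
Transmission budget = 0.201 − 0.0927885 = 0.108212 ms.
R ≥ L / t_tx = 19200 bits / 0.000108212 s = 177 Mbps.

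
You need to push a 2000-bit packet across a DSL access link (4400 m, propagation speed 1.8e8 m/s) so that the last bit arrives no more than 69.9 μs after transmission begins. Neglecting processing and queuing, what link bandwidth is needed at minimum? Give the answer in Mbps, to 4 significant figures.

44.00 Mbps

Propagation delay = 4400 / 180000000 = 24.4444 μs.
Transmission budget = 69.9 − 24.4444 = 45.4556 μs.
R ≥ L / t_tx = 2000 bits / 4.54556e-05 s = 44.00 Mbps.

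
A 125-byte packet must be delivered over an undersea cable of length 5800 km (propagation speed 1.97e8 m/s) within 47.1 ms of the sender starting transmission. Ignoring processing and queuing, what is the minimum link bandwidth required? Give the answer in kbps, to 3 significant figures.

L = 1000 bits.
Propagation delay = 5800000 / 197000000 = 29.4416 ms.
Transmission budget = 47.1 − 29.4416 = 17.6584 ms.
R ≥ L / t_tx = 1000 bits / 0.0176584 s = 56.6 kbps.

56.6 kbps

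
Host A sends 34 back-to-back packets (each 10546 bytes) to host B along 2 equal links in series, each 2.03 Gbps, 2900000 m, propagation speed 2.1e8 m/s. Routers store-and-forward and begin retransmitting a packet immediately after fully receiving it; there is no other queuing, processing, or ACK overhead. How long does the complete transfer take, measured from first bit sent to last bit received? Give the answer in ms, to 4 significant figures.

Per-hop transmission t_tx = L/R = 84368/2.03e+09 = 0.0415606 ms.
Per-hop propagation t_prop = 2900000/210000000 = 13.8095 ms.
Pipeline fill: first packet needs 2·t_tx to clear all hops; remaining 33 packets each add one t_tx.
Total = (2+34-1)·t_tx + 2·t_prop = 35·0.0415606 + 2·13.8095 = 29.07 ms.

29.07 ms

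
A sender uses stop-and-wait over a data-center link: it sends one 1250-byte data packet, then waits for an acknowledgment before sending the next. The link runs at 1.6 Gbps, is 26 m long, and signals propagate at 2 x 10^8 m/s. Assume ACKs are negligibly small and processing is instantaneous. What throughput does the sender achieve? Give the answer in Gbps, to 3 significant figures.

t_tx = L/R = 10000/1600000000 = 6.25e-06 s.
t_prop = 26/200000000 = 1.3e-07 s; RTT = 2.6e-07 s.
Cycle = t_tx + RTT = 6.51e-06 s.
Throughput = L / cycle = 10000 / 6.51e-06 = 1.54 Gbps.

1.54 Gbps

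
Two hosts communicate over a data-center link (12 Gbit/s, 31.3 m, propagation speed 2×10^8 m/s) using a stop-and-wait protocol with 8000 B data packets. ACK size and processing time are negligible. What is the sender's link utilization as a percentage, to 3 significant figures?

t_tx = L/R = 64000/12000000000 = 5.33333e-06 s.
t_prop = 31.3/200000000 = 1.565e-07 s; RTT = 3.13e-07 s.
Cycle = t_tx + RTT = 5.64633e-06 s.
Utilization = t_tx / cycle = 5.33333e-06/5.64633e-06 = 94.5 %.

94.5 %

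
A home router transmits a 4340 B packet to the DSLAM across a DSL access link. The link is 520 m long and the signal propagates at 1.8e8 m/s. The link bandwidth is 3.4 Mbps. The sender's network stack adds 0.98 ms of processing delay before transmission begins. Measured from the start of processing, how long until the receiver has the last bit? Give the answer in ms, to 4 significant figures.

11.19 ms

L = 4340 × 8 = 34720 bits.
Transmission delay = L/R = 34720 / 3400000 = 10.2118 ms.
Propagation delay = d/s = 520 m / 180000000 m/s = 0.00288889 ms.
Plus processing delay 0.98 ms = 0.98 ms.
Total = 11.19 ms.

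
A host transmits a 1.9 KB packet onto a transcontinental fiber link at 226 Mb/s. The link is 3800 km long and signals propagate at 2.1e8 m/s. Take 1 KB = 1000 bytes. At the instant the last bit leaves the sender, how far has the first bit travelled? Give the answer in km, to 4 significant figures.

t_tx = L/R = 15200/226000000 = 6.72566e-05 s.
Distance = s × t_tx = 210000000 × 6.72566e-05 = 14.12 km.

14.12 km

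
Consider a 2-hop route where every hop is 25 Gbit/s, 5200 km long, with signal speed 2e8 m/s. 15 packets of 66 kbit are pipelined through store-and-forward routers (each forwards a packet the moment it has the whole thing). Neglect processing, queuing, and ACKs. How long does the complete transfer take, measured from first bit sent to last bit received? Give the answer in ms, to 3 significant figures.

52.0 ms

Per-hop transmission t_tx = L/R = 66000/25000000000 = 0.00264 ms.
Per-hop propagation t_prop = 5200000/200000000 = 26 ms.
Pipeline fill: first packet needs 2·t_tx to clear all hops; remaining 14 packets each add one t_tx.
Total = (2+15-1)·t_tx + 2·t_prop = 16·0.00264 + 2·26 = 52.0 ms.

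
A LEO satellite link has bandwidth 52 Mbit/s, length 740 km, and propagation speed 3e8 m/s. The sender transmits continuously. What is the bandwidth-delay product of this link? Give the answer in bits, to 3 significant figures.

Propagation delay = 740000 / 300000000 = 0.00246667 s.
BDP = R × t_prop = 52000000 × 0.00246667 = 128267 bits.

128000 bits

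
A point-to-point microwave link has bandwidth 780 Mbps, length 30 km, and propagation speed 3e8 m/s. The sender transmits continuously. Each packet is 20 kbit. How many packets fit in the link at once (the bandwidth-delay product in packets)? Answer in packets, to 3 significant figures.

Propagation delay = 30000 / 300000000 = 0.0001 s.
BDP = R × t_prop = 780000000 × 0.0001 = 78000 bits.
In packets of 20000 bits: 3.90 packets.

3.90 packets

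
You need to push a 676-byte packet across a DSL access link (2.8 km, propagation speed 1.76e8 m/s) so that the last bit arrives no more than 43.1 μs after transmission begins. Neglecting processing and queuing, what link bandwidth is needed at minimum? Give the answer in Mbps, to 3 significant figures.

199 Mbps

L = 5408 bits.
Propagation delay = 2800 / 176000000 = 15.9091 μs.
Transmission budget = 43.1 − 15.9091 = 27.1909 μs.
R ≥ L / t_tx = 5408 bits / 2.71909e-05 s = 199 Mbps.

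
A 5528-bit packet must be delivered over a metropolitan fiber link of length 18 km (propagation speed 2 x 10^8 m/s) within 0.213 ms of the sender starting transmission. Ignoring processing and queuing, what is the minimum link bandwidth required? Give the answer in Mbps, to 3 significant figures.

44.9 Mbps

Propagation delay = 18000 / 200000000 = 0.09 ms.
Transmission budget = 0.213 − 0.09 = 0.123 ms.
R ≥ L / t_tx = 5528 bits / 0.000123 s = 44.9 Mbps.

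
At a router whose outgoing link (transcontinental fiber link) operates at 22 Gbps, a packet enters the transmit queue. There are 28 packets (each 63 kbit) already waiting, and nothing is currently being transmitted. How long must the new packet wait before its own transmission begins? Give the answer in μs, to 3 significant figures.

Each queued packet: L/R = 63000/22000000000 = 2.86364 μs.
28 queued → 80.1818 μs.
Queuing delay = 80.2 μs.

80.2 μs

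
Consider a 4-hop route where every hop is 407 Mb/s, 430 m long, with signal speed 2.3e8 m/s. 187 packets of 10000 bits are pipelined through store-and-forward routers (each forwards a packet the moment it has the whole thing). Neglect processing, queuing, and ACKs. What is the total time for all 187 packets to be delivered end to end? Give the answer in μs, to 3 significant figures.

Per-hop transmission t_tx = L/R = 10000/407000000 = 24.57 μs.
Per-hop propagation t_prop = 430/2.3e+08 = 1.86957 μs.
Pipeline fill: first packet needs 4·t_tx to clear all hops; remaining 186 packets each add one t_tx.
Total = (4+187-1)·t_tx + 4·t_prop = 190·24.57 + 4·1.86957 = 4680 μs.

4680 μs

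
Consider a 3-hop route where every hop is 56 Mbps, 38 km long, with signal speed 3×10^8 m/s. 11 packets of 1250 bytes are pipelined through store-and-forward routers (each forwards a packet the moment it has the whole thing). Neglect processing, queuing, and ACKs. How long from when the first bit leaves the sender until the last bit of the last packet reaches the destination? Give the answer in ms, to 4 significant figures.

Per-hop transmission t_tx = L/R = 10000/56000000 = 0.178571 ms.
Per-hop propagation t_prop = 38000/300000000 = 0.126667 ms.
Pipeline fill: first packet needs 3·t_tx to clear all hops; remaining 10 packets each add one t_tx.
Total = (3+11-1)·t_tx + 3·t_prop = 13·0.178571 + 3·0.126667 = 2.701 ms.

2.701 ms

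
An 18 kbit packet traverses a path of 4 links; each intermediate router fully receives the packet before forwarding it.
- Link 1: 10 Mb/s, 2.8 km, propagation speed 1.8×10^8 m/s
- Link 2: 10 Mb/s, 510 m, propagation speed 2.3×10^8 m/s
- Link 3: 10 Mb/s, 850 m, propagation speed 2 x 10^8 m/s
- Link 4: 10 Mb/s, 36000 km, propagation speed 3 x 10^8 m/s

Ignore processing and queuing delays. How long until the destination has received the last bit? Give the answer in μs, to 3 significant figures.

127000 μs

L = 18000 bits.
Transmission delay per hop = L/R = 18000/10000000 = 1800 μs; 4 hops → 7200 μs.
Propagation delays (d/s per hop): 15.5556, 2.21739, 4.25, 120000 μs; sum = 120022 μs.
End-to-end = 127000 μs.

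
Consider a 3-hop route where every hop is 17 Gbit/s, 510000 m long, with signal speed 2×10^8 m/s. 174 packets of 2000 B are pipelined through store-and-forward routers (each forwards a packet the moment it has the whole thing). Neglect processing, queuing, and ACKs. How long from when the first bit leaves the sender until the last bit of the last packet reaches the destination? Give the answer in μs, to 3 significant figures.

7820 μs

Per-hop transmission t_tx = L/R = 16000/17000000000 = 0.941176 μs.
Per-hop propagation t_prop = 510000/200000000 = 2550 μs.
Pipeline fill: first packet needs 3·t_tx to clear all hops; remaining 173 packets each add one t_tx.
Total = (3+174-1)·t_tx + 3·t_prop = 176·0.941176 + 3·2550 = 7820 μs.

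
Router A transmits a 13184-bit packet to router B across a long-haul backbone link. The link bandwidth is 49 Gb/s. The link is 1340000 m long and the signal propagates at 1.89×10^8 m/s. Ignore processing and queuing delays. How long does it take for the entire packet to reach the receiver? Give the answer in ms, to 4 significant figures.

7.090 ms

Transmission delay = L/R = 13184 / 49000000000 = 0.000269061 ms.
Propagation delay = d/s = 1340000 m / 189000000 m/s = 7.08995 ms.
Total = 7.090 ms.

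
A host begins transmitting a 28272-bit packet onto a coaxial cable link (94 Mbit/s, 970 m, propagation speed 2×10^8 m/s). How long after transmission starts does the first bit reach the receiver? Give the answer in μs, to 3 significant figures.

4.85 μs

First bit experiences only propagation delay: d/s = 970/200000000 = 4.85 μs.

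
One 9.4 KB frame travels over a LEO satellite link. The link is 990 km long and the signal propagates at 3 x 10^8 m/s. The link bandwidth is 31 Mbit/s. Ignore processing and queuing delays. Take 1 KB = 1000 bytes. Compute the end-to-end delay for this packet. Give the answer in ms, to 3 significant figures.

5.73 ms

L = 75200 bits.
Transmission delay = L/R = 75200 / 31000000 = 2.42581 ms.
Propagation delay = d/s = 990000 m / 300000000 m/s = 3.3 ms.
Total = 5.73 ms.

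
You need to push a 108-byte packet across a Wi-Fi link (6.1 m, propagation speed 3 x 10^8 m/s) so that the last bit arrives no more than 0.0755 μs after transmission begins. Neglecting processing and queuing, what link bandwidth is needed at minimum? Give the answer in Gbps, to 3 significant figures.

L = 864 bits.
Propagation delay = 6.1 / 300000000 = 0.0203333 μs.
Transmission budget = 0.0755 − 0.0203333 = 0.0551667 μs.
R ≥ L / t_tx = 864 bits / 5.51667e-08 s = 15.7 Gbps.

15.7 Gbps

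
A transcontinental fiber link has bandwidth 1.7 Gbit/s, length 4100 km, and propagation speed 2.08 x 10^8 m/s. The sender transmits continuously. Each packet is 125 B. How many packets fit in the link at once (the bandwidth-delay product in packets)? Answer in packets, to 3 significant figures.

Propagation delay = 4100000 / 208000000 = 0.0197115 s.
BDP = R × t_prop = 1700000000 × 0.0197115 = 33509600 bits.
In packets of 1000 bits: 33500 packets.

33500 packets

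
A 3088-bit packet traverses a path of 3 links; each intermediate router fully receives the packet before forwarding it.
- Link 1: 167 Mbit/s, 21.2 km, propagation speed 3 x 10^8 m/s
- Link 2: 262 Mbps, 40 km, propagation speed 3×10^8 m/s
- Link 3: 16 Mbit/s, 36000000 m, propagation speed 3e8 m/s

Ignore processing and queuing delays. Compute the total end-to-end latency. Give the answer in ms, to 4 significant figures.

Transmission delays (L/R per hop): 0.018491, 0.0117863, 0.193 ms; sum = 0.223277 ms.
Propagation delays (d/s per hop): 0.0706667, 0.133333, 120 ms; sum = 120.204 ms.
End-to-end = 120.4 ms.

120.4 ms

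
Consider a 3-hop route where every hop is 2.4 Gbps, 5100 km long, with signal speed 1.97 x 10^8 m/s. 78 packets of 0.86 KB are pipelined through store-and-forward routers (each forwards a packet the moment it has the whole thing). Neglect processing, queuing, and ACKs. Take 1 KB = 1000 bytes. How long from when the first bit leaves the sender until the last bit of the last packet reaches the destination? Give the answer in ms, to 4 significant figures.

77.89 ms

Per-hop transmission t_tx = L/R = 6880/2400000000 = 0.00286667 ms.
Per-hop propagation t_prop = 5100000/197000000 = 25.8883 ms.
Pipeline fill: first packet needs 3·t_tx to clear all hops; remaining 77 packets each add one t_tx.
Total = (3+78-1)·t_tx + 3·t_prop = 80·0.00286667 + 3·25.8883 = 77.89 ms.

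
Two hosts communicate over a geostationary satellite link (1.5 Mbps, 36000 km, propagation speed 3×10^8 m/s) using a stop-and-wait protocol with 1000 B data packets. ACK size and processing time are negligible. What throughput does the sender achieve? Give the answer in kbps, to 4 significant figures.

32.61 kbps

t_tx = L/R = 8000/1500000 = 0.00533333 s.
t_prop = 36000000/300000000 = 0.12 s; RTT = 0.24 s.
Cycle = t_tx + RTT = 0.245333 s.
Throughput = L / cycle = 8000 / 0.245333 = 32.61 kbps.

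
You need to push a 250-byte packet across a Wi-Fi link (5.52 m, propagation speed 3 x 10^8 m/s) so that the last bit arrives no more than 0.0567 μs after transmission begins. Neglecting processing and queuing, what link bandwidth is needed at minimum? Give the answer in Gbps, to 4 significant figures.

L = 2000 bits.
Propagation delay = 5.52 / 300000000 = 0.0184 μs.
Transmission budget = 0.0567 − 0.0184 = 0.0383 μs.
R ≥ L / t_tx = 2000 bits / 3.83e-08 s = 52.22 Gbps.

52.22 Gbps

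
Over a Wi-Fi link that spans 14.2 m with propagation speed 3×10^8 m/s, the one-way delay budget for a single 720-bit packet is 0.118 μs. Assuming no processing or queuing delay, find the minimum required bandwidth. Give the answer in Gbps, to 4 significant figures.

Propagation delay = 14.2 / 300000000 = 0.0473333 μs.
Transmission budget = 0.118 − 0.0473333 = 0.0706667 μs.
R ≥ L / t_tx = 720 bits / 7.06667e-08 s = 10.19 Gbps.

10.19 Gbps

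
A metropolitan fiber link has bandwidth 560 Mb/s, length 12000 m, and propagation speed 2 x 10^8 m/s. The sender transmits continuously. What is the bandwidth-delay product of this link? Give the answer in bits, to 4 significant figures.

33600 bits

Propagation delay = 12000 / 200000000 = 6e-05 s.
BDP = R × t_prop = 560000000 × 6e-05 = 33600 bits.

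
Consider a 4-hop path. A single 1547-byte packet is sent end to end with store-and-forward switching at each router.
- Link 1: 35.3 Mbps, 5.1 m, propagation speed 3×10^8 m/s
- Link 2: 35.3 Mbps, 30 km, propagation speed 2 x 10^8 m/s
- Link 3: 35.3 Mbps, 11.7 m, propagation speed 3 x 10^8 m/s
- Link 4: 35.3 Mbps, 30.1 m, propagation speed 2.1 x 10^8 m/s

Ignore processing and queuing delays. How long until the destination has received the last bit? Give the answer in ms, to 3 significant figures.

1.55 ms

L = 1547 × 8 = 12376 bits.
Transmission delay per hop = L/R = 12376/35300000 = 0.350595 ms; 4 hops → 1.40238 ms.
Propagation delays (d/s per hop): 1.7e-05, 0.15, 3.9e-05, 0.000143333 ms; sum = 0.150199 ms.
End-to-end = 1.55 ms.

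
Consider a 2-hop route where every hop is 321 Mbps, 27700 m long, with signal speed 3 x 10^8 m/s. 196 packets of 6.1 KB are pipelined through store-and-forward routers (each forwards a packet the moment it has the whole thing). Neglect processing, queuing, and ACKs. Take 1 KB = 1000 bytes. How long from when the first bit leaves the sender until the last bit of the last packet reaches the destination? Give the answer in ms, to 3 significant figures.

Per-hop transmission t_tx = L/R = 48800/321000000 = 0.152025 ms.
Per-hop propagation t_prop = 27700/300000000 = 0.0923333 ms.
Pipeline fill: first packet needs 2·t_tx to clear all hops; remaining 195 packets each add one t_tx.
Total = (2+196-1)·t_tx + 2·t_prop = 197·0.152025 + 2·0.0923333 = 30.1 ms.

30.1 ms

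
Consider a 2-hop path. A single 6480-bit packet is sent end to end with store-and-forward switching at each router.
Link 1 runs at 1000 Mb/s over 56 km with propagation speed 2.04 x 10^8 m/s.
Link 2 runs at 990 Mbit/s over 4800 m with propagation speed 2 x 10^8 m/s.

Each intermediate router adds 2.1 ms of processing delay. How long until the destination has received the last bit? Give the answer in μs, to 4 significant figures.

2412 μs

Transmission delays (L/R per hop): 6.48, 6.54545 μs; sum = 13.0255 μs.
Propagation delays (d/s per hop): 274.51, 24 μs; sum = 298.51 μs.
Processing at 1 router(s): 1 × 2.1 ms = 2100 μs.
End-to-end = 2412 μs.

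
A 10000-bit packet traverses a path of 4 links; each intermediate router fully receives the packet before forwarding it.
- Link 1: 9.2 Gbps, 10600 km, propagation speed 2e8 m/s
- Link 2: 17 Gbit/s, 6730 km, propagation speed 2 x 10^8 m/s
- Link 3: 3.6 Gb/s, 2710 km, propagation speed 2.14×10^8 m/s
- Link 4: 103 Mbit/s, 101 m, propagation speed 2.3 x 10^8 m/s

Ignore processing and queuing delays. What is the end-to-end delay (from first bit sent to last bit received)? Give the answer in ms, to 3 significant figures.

99.4 ms

Transmission delays (L/R per hop): 0.00108696, 0.000588235, 0.00277778, 0.0970874 ms; sum = 0.10154 ms.
Propagation delays (d/s per hop): 53, 33.65, 12.6636, 0.00043913 ms; sum = 99.314 ms.
End-to-end = 99.4 ms.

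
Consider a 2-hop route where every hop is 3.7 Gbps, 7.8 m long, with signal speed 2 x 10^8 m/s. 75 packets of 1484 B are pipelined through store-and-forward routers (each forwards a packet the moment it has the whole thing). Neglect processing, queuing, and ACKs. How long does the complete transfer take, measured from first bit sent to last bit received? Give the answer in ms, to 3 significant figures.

Per-hop transmission t_tx = L/R = 11872/3700000000 = 0.00320865 ms.
Per-hop propagation t_prop = 7.8/200000000 = 3.9e-05 ms.
Pipeline fill: first packet needs 2·t_tx to clear all hops; remaining 74 packets each add one t_tx.
Total = (2+75-1)·t_tx + 2·t_prop = 76·0.00320865 + 2·3.9e-05 = 0.244 ms.

0.244 ms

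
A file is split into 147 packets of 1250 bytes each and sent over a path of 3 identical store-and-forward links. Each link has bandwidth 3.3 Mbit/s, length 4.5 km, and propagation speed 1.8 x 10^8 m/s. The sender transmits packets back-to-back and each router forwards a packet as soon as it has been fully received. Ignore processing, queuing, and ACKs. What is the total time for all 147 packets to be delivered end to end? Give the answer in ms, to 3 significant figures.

452 ms

Per-hop transmission t_tx = L/R = 10000/3300000 = 3.0303 ms.
Per-hop propagation t_prop = 4500/180000000 = 0.025 ms.
Pipeline fill: first packet needs 3·t_tx to clear all hops; remaining 146 packets each add one t_tx.
Total = (3+147-1)·t_tx + 3·t_prop = 149·3.0303 + 3·0.025 = 452 ms.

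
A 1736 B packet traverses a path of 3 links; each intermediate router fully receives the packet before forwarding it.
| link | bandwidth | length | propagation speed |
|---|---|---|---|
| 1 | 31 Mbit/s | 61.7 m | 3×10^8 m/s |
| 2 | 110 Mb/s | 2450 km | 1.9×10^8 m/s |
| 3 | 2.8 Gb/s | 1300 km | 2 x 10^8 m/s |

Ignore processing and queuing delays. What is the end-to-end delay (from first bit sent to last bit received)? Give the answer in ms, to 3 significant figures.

L = 1736 × 8 = 13888 bits.
Transmission delays (L/R per hop): 0.448, 0.126255, 0.00496 ms; sum = 0.579215 ms.
Propagation delays (d/s per hop): 0.000205667, 12.8947, 6.5 ms; sum = 19.3949 ms.
End-to-end = 20.0 ms.

20.0 ms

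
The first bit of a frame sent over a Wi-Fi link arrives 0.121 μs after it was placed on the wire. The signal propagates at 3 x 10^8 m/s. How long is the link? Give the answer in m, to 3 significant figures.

d = s × t_prop = 300000000 × 1.21e-07 = 36.3 m.

36.3 m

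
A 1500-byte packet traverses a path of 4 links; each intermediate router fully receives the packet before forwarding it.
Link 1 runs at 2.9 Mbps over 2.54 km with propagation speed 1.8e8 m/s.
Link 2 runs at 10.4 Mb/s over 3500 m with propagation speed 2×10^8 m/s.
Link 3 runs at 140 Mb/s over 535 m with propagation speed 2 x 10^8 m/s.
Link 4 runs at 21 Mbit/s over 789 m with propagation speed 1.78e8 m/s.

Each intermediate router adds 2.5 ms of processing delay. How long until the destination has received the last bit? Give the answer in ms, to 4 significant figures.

13.49 ms

L = 1500 × 8 = 12000 bits.
Transmission delays (L/R per hop): 4.13793, 1.15385, 0.0857143, 0.571429 ms; sum = 5.94892 ms.
Propagation delays (d/s per hop): 0.0141111, 0.0175, 0.002675, 0.00443258 ms; sum = 0.0387187 ms.
Processing at 3 router(s): 3 × 2.5 ms = 7.5 ms.
End-to-end = 13.49 ms.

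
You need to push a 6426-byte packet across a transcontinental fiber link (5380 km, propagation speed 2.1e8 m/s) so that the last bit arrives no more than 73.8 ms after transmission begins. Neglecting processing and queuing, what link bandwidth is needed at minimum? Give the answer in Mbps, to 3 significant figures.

L = 51408 bits.
Propagation delay = 5380000 / 210000000 = 25.619 ms.
Transmission budget = 73.8 − 25.619 = 48.181 ms.
R ≥ L / t_tx = 51408 bits / 0.048181 s = 1.07 Mbps.

1.07 Mbps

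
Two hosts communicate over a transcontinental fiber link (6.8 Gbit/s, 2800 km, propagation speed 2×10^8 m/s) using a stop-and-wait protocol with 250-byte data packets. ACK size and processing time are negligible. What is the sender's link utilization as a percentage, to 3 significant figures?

0.00105 %

t_tx = L/R = 2000/6800000000 = 2.94118e-07 s.
t_prop = 2800000/200000000 = 0.014 s; RTT = 0.028 s.
Cycle = t_tx + RTT = 0.0280003 s.
Utilization = t_tx / cycle = 2.94118e-07/0.0280003 = 0.00105 %.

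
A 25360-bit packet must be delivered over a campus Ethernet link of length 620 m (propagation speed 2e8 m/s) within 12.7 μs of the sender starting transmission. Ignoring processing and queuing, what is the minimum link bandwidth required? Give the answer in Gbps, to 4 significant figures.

Propagation delay = 620 / 200000000 = 3.1 μs.
Transmission budget = 12.7 − 3.1 = 9.6 μs.
R ≥ L / t_tx = 25360 bits / 9.6e-06 s = 2.642 Gbps.

2.642 Gbps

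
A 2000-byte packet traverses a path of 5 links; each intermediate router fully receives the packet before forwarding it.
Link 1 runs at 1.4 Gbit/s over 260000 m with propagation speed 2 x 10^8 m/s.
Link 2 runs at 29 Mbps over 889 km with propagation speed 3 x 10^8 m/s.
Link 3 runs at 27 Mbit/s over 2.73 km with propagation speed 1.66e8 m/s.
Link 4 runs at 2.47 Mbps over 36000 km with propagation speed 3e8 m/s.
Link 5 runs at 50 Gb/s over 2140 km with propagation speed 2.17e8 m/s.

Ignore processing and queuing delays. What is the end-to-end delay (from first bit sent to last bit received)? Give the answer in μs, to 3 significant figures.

L = 2000 × 8 = 16000 bits.
Transmission delays (L/R per hop): 11.4286, 551.724, 592.593, 6477.73, 0.32 μs; sum = 7633.8 μs.
Propagation delays (d/s per hop): 1300, 2963.33, 16.4458, 120000, 9861.75 μs; sum = 134142 μs.
End-to-end = 142000 μs.

142000 μs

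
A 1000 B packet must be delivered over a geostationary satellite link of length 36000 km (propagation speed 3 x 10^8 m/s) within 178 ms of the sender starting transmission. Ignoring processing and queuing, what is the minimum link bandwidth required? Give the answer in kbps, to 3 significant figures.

138 kbps

L = 8000 bits.
Propagation delay = 36000000 / 300000000 = 120 ms.
Transmission budget = 178 − 120 = 58 ms.
R ≥ L / t_tx = 8000 bits / 0.058 s = 138 kbps.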